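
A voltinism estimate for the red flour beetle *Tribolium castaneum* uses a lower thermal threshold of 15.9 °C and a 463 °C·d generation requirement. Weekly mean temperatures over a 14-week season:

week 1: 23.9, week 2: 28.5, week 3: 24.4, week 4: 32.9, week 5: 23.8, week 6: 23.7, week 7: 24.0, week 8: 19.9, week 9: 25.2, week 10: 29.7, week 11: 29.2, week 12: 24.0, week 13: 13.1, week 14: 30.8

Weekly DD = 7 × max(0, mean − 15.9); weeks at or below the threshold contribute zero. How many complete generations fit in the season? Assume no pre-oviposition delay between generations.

Weekly DD (7 × max(0, T̄ − 15.9)): 56.0, 88.2, 59.5, 119.0, 55.3, 54.6, 56.7, 28.0, 65.1, 96.6, 93.1, 56.7, 0.0, 104.3.
Season total = 933.1 DD.
Complete generations = ⌊933.1 / 463⌋ = 2.

2 generations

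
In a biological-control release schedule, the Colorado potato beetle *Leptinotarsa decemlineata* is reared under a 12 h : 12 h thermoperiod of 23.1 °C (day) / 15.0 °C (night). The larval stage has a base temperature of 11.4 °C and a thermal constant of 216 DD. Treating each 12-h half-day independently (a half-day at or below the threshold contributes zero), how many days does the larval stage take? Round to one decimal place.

28.2 days

Day half: max(0, 23.1 − 11.4) × 0.5 = 11.7 × 0.5 = 5.85 DD.
Night half: max(0, 15.0 − 11.4) × 0.5 = 3.6 × 0.5 = 1.80 DD.
Per 24 h: 7.65 DD/day.
Duration = 216 / 7.65 = 28.235 ≈ 28.2 days.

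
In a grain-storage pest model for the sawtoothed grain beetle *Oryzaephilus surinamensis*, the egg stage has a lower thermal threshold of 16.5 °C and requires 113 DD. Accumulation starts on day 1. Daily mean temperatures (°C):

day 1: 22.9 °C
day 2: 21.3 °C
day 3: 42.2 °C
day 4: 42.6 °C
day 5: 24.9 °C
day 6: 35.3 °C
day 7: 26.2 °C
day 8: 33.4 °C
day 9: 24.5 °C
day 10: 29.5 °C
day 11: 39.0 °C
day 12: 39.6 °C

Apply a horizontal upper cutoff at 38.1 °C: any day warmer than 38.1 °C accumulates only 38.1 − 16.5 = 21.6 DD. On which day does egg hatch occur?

day 9

Daily DD above 16.5 °C (capped at 21.6): 6.4, 4.8, 21.6, 21.6, 8.4, 18.8, 9.7, 16.9, 8.0, 13.0, 21.6, 21.6.
Cumulative: 6.4, 11.2, 32.8, 54.4, 62.8, 81.6, 91.3, 108.2, 116.2, 129.2, 150.8, 172.4.
The total first reaches 113 DD on day 9.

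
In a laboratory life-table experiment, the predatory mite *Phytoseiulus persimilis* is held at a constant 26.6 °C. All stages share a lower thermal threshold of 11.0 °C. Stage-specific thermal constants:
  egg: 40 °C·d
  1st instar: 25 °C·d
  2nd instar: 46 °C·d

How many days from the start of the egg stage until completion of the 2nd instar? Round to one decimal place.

7.1 days

Daily accumulation at 26.6 °C = 26.6 − 11.0 = 15.6 DD/day.
Total K = 40 + 25 + 46 = 111 DD.
Total duration = 111 / 15.6 = 7.115 ≈ 7.1 days.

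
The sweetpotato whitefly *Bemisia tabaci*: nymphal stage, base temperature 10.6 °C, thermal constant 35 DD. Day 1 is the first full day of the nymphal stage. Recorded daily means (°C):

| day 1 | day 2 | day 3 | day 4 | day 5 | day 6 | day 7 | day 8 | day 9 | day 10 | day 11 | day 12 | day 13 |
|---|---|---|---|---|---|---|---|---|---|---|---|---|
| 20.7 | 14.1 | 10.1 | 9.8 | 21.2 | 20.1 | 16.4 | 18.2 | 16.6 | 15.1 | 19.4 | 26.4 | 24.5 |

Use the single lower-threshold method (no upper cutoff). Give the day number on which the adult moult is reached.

Daily DD above 10.6 °C: 10.1, 3.5, 0.0, 0.0, 10.6, 9.5, 5.8, 7.6, 6.0, 4.5, 8.8, 15.8, 13.9.
Cumulative: 10.1, 13.6, 13.6, 13.6, 24.2, 33.7, 39.5, 47.1, 53.1, 57.6, 66.4, 82.2, 96.1.
The total first reaches 35 DD on day 7.

day 7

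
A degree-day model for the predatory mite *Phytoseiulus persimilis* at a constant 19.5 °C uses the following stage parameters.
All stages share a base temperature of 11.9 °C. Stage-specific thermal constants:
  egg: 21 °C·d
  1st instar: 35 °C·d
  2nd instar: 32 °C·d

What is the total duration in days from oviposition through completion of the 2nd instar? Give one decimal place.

11.6 days

Daily accumulation at 19.5 °C = 19.5 − 11.9 = 7.6 DD/day.
Total K = 21 + 35 + 32 = 88 DD.
Total duration = 88 / 7.6 = 11.579 ≈ 11.6 days.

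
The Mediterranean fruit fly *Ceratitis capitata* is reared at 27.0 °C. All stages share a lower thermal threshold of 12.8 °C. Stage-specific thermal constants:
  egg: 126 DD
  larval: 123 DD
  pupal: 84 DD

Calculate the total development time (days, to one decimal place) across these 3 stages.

Daily accumulation at 27.0 °C = 27.0 − 12.8 = 14.2 DD/day.
Total K = 126 + 123 + 84 = 333 DD.
Total duration = 333 / 14.2 = 23.451 ≈ 23.5 days.

23.5 days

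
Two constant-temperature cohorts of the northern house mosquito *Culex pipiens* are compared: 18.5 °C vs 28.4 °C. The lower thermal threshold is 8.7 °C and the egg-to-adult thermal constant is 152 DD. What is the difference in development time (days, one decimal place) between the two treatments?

At 18.5 °C: 152 / (18.5 − 8.7) = 152 / 9.8 = 15.510 d.
At 28.4 °C: 152 / (28.4 − 8.7) = 152 / 19.7 = 7.716 d.
Difference = |15.510 − 7.716| = 7.794 ≈ 7.8 days.

7.8 days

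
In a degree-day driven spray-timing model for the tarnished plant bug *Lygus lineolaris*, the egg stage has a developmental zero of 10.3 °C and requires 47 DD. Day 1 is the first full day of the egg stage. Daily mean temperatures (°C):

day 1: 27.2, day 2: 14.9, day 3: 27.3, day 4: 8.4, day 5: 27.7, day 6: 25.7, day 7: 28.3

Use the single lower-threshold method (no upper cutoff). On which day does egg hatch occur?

Daily DD above 10.3 °C: 16.9, 4.6, 17.0, 0.0, 17.4, 15.4, 18.0.
Cumulative: 16.9, 21.5, 38.5, 38.5, 55.9, 71.3, 89.3.
The total first reaches 47 DD on day 5.

day 5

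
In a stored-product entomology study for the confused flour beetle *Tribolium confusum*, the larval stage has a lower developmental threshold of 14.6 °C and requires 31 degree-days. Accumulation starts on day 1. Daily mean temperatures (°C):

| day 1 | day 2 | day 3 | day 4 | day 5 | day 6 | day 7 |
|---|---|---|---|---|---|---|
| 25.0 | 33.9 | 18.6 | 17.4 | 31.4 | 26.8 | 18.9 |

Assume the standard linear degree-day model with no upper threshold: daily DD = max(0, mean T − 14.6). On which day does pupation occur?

day 3

Daily DD above 14.6 °C: 10.4, 19.3, 4.0, 2.8, 16.8, 12.2, 4.3.
Cumulative: 10.4, 29.7, 33.7, 36.5, 53.3, 65.5, 69.8.
The total first reaches 31 DD on day 3.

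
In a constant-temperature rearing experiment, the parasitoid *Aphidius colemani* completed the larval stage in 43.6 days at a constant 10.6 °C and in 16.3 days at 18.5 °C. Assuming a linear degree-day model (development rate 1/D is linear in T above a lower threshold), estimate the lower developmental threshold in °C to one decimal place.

5.9 °C

Linear rate model ⇒ the product D·(T − T_b) is constant across temperatures.
43.6·(10.6 − T_b) = 16.3·(18.5 − T_b)
T_b = (43.6·10.6 − 16.3·18.5) / (43.6 − 16.3) = 160.61 / 27.3 = 5.883 °C ≈ 5.9 °C.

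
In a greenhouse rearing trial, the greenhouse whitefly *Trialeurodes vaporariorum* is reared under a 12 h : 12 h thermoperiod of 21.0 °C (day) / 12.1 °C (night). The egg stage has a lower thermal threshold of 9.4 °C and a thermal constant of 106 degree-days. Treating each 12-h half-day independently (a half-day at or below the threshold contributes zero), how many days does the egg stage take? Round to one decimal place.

14.8 days

Day half: max(0, 21.0 − 9.4) × 0.5 = 11.6 × 0.5 = 5.80 DD.
Night half: max(0, 12.1 − 9.4) × 0.5 = 2.7 × 0.5 = 1.35 DD.
Per 24 h: 7.15 DD/day.
Duration = 106 / 7.15 = 14.825 ≈ 14.8 days.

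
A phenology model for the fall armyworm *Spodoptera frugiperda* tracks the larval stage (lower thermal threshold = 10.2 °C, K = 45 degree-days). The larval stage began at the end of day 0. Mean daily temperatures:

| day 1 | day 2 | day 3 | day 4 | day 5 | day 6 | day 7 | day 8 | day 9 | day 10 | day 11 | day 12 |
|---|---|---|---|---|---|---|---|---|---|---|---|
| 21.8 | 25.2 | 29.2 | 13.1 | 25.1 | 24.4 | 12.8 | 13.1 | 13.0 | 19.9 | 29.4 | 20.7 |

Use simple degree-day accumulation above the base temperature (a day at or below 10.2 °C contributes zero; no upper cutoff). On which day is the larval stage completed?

Daily DD above 10.2 °C: 11.6, 15.0, 19.0, 2.9, 14.9, 14.2, 2.6, 2.9, 2.8, 9.7, 19.2, 10.5.
Cumulative: 11.6, 26.6, 45.6, 48.5, 63.4, 77.6, 80.2, 83.1, 85.9, 95.6, 114.8, 125.3.
The total first reaches 45 DD on day 3.

day 3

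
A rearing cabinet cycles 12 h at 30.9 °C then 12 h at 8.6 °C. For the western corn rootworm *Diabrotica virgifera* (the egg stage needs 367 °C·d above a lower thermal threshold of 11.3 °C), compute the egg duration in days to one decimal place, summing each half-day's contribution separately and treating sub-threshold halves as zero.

37.4 days

Day half: max(0, 30.9 − 11.3) × 0.5 = 19.6 × 0.5 = 9.80 DD.
Night half: max(0, 8.6 − 11.3) × 0.5 = 0.0 × 0.5 = 0.00 DD.
Per 24 h: 9.80 DD/day.
Duration = 367 / 9.80 = 37.449 ≈ 37.4 days.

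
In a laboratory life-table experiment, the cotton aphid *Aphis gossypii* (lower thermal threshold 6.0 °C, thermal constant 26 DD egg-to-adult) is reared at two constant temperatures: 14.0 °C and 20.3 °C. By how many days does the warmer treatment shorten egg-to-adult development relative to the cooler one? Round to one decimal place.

1.4 days

At 14.0 °C: 26 / (14.0 − 6.0) = 26 / 8.0 = 3.250 d.
At 20.3 °C: 26 / (20.3 − 6.0) = 26 / 14.3 = 1.818 d.
Difference = |3.250 − 1.818| = 1.432 ≈ 1.4 days.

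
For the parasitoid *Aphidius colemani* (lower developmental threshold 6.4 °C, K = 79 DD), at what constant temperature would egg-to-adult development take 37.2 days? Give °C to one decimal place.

Required daily accumulation = 79 / 37.2 = 2.124 DD/day.
T = T_base + 2.124 = 6.4 + 2.124 = 8.524 ≈ 8.5 °C.

8.5 °C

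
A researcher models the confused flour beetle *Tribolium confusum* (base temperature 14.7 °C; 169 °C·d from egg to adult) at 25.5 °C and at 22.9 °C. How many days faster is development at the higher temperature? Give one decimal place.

5.0 days

At 25.5 °C: 169 / (25.5 − 14.7) = 169 / 10.8 = 15.648 d.
At 22.9 °C: 169 / (22.9 − 14.7) = 169 / 8.2 = 20.610 d.
Difference = |15.648 − 20.610| = 4.962 ≈ 5.0 days.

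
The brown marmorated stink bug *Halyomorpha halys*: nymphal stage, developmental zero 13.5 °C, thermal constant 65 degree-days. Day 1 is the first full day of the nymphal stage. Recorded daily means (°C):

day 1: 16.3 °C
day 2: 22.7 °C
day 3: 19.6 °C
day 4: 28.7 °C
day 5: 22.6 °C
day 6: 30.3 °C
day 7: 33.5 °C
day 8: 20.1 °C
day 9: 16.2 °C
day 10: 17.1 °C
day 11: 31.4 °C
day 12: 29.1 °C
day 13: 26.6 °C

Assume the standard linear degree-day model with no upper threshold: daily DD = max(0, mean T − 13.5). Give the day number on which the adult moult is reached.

day 7

Daily DD above 13.5 °C: 2.8, 9.2, 6.1, 15.2, 9.1, 16.8, 20.0, 6.6, 2.7, 3.6, 17.9, 15.6, 13.1.
Cumulative: 2.8, 12.0, 18.1, 33.3, 42.4, 59.2, 79.2, 85.8, 88.5, 92.1, 110.0, 125.6, 138.7.
The total first reaches 65 DD on day 7.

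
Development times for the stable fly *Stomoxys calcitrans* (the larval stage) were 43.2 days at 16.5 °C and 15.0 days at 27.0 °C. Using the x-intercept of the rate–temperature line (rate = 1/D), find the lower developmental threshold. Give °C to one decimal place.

Under the model K = D·(T − T_b), so D₁·(T₁ − T_b) = D₂·(T₂ − T_b).
43.2·(16.5 − T_b) = 15.0·(27.0 − T_b)
T_b = (43.2·16.5 − 15.0·27.0) / (43.2 − 15.0) = 307.80 / 28.2 = 10.915 °C ≈ 10.9 °C.

10.9 °C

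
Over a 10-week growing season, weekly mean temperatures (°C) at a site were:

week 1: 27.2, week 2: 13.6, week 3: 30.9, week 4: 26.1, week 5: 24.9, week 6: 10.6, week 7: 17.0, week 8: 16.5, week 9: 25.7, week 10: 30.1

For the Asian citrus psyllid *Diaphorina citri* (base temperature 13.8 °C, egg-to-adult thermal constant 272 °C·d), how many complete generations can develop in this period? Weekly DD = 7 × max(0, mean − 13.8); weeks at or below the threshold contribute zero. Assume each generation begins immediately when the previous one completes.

2 generations

Weekly DD (7 × max(0, T̄ − 13.8)): 93.8, 0.0, 119.7, 86.1, 77.7, 0.0, 22.4, 18.9, 83.3, 114.1.
Season total = 616.0 DD.
Complete generations = ⌊616.0 / 272⌋ = 2.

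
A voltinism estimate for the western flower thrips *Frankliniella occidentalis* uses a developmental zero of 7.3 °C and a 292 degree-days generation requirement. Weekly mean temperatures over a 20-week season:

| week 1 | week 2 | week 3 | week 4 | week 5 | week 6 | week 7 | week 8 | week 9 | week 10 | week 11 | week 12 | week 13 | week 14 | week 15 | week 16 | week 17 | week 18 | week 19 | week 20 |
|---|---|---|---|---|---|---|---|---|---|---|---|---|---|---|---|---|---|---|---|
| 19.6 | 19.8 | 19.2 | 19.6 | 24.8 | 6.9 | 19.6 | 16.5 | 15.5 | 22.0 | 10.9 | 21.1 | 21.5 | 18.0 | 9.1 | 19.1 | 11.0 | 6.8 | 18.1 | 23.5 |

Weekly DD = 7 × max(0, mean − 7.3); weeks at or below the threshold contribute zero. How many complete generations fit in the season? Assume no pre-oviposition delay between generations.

4 generations

Weekly DD (7 × max(0, T̄ − 7.3)): 86.1, 87.5, 83.3, 86.1, 122.5, 0.0, 86.1, 64.4, 57.4, 102.9, 25.2, 96.6, 99.4, 74.9, 12.6, 82.6, 25.9, 0.0, 75.6, 113.4.
Season total = 1382.5 DD.
Complete generations = ⌊1382.5 / 292⌋ = 4.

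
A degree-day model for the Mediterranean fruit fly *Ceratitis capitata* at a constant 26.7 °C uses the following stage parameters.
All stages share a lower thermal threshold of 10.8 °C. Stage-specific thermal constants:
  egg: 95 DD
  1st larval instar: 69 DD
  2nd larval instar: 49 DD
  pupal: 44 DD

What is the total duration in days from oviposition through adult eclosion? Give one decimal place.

Daily accumulation at 26.7 °C = 26.7 − 10.8 = 15.9 DD/day.
Total K = 95 + 69 + 49 + 44 = 257 DD.
Total duration = 257 / 15.9 = 16.164 ≈ 16.2 days.

16.2 days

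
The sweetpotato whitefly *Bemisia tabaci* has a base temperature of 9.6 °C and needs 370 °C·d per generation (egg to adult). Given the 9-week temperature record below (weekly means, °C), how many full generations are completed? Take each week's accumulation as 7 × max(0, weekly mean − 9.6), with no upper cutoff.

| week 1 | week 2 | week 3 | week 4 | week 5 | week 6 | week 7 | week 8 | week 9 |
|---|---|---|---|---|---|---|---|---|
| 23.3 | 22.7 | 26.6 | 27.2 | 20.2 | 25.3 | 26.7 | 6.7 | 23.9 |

Weekly DD (7 × max(0, T̄ − 9.6)): 95.9, 91.7, 119.0, 123.2, 74.2, 109.9, 119.7, 0.0, 100.1.
Season total = 833.7 DD.
Complete generations = ⌊833.7 / 370⌋ = 2.

2 generations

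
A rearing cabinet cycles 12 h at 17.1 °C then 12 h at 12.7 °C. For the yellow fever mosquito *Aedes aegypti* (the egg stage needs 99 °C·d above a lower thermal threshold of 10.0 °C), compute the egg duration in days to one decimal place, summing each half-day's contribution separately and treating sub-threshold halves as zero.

20.2 days

Day half: max(0, 17.1 − 10.0) × 0.5 = 7.1 × 0.5 = 3.55 DD.
Night half: max(0, 12.7 − 10.0) × 0.5 = 2.7 × 0.5 = 1.35 DD.
Per 24 h: 4.90 DD/day.
Duration = 99 / 4.90 = 20.204 ≈ 20.2 days.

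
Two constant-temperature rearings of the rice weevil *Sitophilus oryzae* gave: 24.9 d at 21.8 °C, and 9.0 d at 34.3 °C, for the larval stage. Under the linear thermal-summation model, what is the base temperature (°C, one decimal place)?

Linear rate model ⇒ the product D·(T − T_b) is constant across temperatures.
24.9·(21.8 − T_b) = 9.0·(34.3 − T_b)
T_b = (24.9·21.8 − 9.0·34.3) / (24.9 − 9.0) = 234.12 / 15.9 = 14.725 °C ≈ 14.7 °C.

14.7 °C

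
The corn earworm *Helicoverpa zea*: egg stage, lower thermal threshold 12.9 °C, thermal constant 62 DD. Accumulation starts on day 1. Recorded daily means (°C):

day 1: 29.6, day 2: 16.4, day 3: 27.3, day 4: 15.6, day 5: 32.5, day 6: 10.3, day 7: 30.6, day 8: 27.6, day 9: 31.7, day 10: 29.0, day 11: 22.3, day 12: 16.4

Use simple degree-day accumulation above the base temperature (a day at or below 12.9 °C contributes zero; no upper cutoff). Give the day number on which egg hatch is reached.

Daily DD above 12.9 °C: 16.7, 3.5, 14.4, 2.7, 19.6, 0.0, 17.7, 14.7, 18.8, 16.1, 9.4, 3.5.
Cumulative: 16.7, 20.2, 34.6, 37.3, 56.9, 56.9, 74.6, 89.3, 108.1, 124.2, 133.6, 137.1.
The total first reaches 62 DD on day 7.

day 7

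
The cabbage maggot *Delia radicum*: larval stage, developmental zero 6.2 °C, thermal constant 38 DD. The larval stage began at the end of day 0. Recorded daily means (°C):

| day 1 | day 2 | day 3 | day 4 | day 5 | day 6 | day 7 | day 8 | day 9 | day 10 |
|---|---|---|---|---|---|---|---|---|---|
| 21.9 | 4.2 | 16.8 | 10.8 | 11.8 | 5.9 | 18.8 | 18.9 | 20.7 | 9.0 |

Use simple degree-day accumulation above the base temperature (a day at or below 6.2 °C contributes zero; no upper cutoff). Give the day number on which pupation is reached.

Daily DD above 6.2 °C: 15.7, 0.0, 10.6, 4.6, 5.6, 0.0, 12.6, 12.7, 14.5, 2.8.
Cumulative: 15.7, 15.7, 26.3, 30.9, 36.5, 36.5, 49.1, 61.8, 76.3, 79.1.
The total first reaches 38 DD on day 7.

day 7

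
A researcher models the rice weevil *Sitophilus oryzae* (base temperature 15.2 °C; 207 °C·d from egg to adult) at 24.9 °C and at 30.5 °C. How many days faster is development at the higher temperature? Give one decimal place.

7.8 days

At 24.9 °C: 207 / (24.9 − 15.2) = 207 / 9.7 = 21.340 d.
At 30.5 °C: 207 / (30.5 − 15.2) = 207 / 15.3 = 13.529 d.
Difference = |21.340 − 13.529| = 7.811 ≈ 7.8 days.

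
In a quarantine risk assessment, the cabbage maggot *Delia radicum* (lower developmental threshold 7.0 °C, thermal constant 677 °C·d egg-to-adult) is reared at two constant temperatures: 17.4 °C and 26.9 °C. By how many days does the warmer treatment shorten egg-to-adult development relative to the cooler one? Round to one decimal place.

31.1 days

At 17.4 °C: 677 / (17.4 − 7.0) = 677 / 10.4 = 65.096 d.
At 26.9 °C: 677 / (26.9 − 7.0) = 677 / 19.9 = 34.020 d.
Difference = |65.096 − 34.020| = 31.076 ≈ 31.1 days.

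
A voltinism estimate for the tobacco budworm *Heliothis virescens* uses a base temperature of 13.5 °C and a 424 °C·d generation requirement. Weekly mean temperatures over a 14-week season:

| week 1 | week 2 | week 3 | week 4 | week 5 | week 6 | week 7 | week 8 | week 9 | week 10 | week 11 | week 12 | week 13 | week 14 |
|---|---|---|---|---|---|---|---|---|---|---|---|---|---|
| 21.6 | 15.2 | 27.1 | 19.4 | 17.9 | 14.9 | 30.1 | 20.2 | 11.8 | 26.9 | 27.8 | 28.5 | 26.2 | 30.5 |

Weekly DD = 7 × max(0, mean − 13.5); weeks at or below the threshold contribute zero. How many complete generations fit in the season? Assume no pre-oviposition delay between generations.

Weekly DD (7 × max(0, T̄ − 13.5)): 56.7, 11.9, 95.2, 41.3, 30.8, 9.8, 116.2, 46.9, 0.0, 93.8, 100.1, 105.0, 88.9, 119.0.
Season total = 915.6 DD.
Complete generations = ⌊915.6 / 424⌋ = 2.

2 generations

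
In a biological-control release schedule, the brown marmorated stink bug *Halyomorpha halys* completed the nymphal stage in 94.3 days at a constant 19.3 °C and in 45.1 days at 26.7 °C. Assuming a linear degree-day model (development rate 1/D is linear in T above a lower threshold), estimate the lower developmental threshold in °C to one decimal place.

Under the model K = D·(T − T_b), so D₁·(T₁ − T_b) = D₂·(T₂ − T_b).
94.3·(19.3 − T_b) = 45.1·(26.7 − T_b)
T_b = (94.3·19.3 − 45.1·26.7) / (94.3 − 45.1) = 615.82 / 49.2 = 12.517 °C ≈ 12.5 °C.

12.5 °C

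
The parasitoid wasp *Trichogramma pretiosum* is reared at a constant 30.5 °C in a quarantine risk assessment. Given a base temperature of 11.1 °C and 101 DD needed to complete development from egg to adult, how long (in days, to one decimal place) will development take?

5.2 days

Daily accumulation = 30.5 − 11.1 = 19.4 DD/day.
Duration = 101 / 19.4 = 5.206 ≈ 5.2 days.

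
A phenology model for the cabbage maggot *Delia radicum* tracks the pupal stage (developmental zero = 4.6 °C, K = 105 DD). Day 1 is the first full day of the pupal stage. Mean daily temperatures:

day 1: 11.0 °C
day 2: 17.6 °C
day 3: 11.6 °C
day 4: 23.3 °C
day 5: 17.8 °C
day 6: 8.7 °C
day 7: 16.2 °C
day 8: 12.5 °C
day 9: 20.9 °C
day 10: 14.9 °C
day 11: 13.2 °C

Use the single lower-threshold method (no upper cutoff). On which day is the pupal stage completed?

Daily DD above 4.6 °C: 6.4, 13.0, 7.0, 18.7, 13.2, 4.1, 11.6, 7.9, 16.3, 10.3, 8.6.
Cumulative: 6.4, 19.4, 26.4, 45.1, 58.3, 62.4, 74.0, 81.9, 98.2, 108.5, 117.1.
The total first reaches 105 DD on day 10.

day 10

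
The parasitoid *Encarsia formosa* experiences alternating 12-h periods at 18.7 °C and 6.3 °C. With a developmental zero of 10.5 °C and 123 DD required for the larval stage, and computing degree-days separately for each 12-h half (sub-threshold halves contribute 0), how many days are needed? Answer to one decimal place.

Day half: max(0, 18.7 − 10.5) × 0.5 = 8.2 × 0.5 = 4.10 DD.
Night half: max(0, 6.3 − 10.5) × 0.5 = 0.0 × 0.5 = 0.00 DD.
Per 24 h: 4.10 DD/day.
Duration = 123 / 4.10 = 30.000 ≈ 30.0 days.

30.0 days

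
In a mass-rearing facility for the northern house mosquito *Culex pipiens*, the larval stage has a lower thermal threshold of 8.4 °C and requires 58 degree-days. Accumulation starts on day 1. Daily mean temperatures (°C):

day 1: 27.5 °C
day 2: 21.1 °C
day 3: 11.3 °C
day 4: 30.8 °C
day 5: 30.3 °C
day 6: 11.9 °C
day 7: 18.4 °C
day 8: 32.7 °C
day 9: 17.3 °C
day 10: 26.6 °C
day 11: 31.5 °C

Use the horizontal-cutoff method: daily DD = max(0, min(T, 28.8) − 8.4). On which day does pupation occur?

Daily DD above 8.4 °C (capped at 20.4): 19.1, 12.7, 2.9, 20.4, 20.4, 3.5, 10.0, 20.4, 8.9, 18.2, 20.4.
Cumulative: 19.1, 31.8, 34.7, 55.1, 75.5, 79.0, 89.0, 109.4, 118.3, 136.5, 156.9.
The total first reaches 58 DD on day 5.

day 5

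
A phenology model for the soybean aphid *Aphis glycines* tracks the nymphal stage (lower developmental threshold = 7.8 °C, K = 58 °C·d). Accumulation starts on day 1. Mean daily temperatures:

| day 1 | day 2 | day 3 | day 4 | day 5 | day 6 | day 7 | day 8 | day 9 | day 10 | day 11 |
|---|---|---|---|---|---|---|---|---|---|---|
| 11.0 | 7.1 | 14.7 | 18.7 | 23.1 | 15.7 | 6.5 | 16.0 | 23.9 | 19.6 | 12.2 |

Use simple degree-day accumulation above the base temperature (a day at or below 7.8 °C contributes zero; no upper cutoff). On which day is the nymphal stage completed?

day 9

Daily DD above 7.8 °C: 3.2, 0.0, 6.9, 10.9, 15.3, 7.9, 0.0, 8.2, 16.1, 11.8, 4.4.
Cumulative: 3.2, 3.2, 10.1, 21.0, 36.3, 44.2, 44.2, 52.4, 68.5, 80.3, 84.7.
The total first reaches 58 DD on day 9.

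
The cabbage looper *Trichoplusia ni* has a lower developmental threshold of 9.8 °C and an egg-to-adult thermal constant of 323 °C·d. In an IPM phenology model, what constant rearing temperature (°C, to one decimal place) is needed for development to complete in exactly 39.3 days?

Required daily accumulation = 323 / 39.3 = 8.219 DD/day.
T = T_base + 8.219 = 9.8 + 8.219 = 18.019 ≈ 18.0 °C.

18.0 °C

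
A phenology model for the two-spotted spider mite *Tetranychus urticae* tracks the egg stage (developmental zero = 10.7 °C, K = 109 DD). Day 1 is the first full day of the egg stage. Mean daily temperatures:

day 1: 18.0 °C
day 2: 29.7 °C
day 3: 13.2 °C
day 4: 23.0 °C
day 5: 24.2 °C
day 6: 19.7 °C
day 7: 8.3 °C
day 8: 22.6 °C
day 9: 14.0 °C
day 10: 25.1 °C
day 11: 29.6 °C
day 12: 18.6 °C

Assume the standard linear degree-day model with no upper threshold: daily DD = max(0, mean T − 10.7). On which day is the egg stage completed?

Daily DD above 10.7 °C: 7.3, 19.0, 2.5, 12.3, 13.5, 9.0, 0.0, 11.9, 3.3, 14.4, 18.9, 7.9.
Cumulative: 7.3, 26.3, 28.8, 41.1, 54.6, 63.6, 63.6, 75.5, 78.8, 93.2, 112.1, 120.0.
The total first reaches 109 DD on day 11.

day 11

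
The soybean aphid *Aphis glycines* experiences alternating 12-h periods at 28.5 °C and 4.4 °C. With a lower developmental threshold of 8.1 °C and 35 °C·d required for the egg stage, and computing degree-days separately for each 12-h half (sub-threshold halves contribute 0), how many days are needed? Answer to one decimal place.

Day half: max(0, 28.5 − 8.1) × 0.5 = 20.4 × 0.5 = 10.20 DD.
Night half: max(0, 4.4 − 8.1) × 0.5 = 0.0 × 0.5 = 0.00 DD.
Per 24 h: 10.20 DD/day.
Duration = 35 / 10.20 = 3.431 ≈ 3.4 days.

3.4 days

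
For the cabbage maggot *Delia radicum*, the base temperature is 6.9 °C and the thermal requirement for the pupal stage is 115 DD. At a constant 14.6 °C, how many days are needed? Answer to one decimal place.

Daily accumulation = 14.6 − 6.9 = 7.7 DD/day.
Duration = 115 / 7.7 = 14.935 ≈ 14.9 days.

14.9 days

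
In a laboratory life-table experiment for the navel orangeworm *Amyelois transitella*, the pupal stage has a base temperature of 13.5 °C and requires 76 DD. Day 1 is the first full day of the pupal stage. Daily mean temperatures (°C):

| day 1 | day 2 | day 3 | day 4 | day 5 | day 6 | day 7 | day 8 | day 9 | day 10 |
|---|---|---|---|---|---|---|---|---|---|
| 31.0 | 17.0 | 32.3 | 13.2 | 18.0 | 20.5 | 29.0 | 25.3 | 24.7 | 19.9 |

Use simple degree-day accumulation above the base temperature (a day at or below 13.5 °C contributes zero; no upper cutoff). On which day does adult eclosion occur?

day 8

Daily DD above 13.5 °C: 17.5, 3.5, 18.8, 0.0, 4.5, 7.0, 15.5, 11.8, 11.2, 6.4.
Cumulative: 17.5, 21.0, 39.8, 39.8, 44.3, 51.3, 66.8, 78.6, 89.8, 96.2.
The total first reaches 76 DD on day 8.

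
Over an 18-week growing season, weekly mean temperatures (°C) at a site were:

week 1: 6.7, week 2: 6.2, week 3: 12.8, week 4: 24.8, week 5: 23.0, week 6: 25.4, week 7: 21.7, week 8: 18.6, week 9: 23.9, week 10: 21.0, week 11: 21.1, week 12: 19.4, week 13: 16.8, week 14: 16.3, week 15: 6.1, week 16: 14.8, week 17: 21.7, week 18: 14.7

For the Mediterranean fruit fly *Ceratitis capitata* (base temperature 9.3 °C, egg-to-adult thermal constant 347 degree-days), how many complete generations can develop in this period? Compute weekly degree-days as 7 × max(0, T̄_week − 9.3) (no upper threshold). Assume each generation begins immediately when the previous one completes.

Weekly DD (7 × max(0, T̄ − 9.3)): 0.0, 0.0, 24.5, 108.5, 95.9, 112.7, 86.8, 65.1, 102.2, 81.9, 82.6, 70.7, 52.5, 49.0, 0.0, 38.5, 86.8, 37.8.
Season total = 1095.5 DD.
Complete generations = ⌊1095.5 / 347⌋ = 3.

3 generations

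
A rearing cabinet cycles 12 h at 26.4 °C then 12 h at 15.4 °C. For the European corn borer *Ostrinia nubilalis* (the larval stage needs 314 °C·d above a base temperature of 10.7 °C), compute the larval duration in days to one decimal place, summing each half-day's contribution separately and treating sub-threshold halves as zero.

30.8 days

Day half: max(0, 26.4 − 10.7) × 0.5 = 15.7 × 0.5 = 7.85 DD.
Night half: max(0, 15.4 − 10.7) × 0.5 = 4.7 × 0.5 = 2.35 DD.
Per 24 h: 10.20 DD/day.
Duration = 314 / 10.20 = 30.784 ≈ 30.8 days.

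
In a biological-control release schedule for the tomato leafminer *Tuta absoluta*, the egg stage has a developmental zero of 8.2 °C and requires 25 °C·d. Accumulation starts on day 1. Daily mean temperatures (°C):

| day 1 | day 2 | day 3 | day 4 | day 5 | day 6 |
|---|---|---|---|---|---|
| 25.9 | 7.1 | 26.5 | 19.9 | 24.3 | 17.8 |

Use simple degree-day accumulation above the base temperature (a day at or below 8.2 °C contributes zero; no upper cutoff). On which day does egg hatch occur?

day 3

Daily DD above 8.2 °C: 17.7, 0.0, 18.3, 11.7, 16.1, 9.6.
Cumulative: 17.7, 17.7, 36.0, 47.7, 63.8, 73.4.
The total first reaches 25 DD on day 3.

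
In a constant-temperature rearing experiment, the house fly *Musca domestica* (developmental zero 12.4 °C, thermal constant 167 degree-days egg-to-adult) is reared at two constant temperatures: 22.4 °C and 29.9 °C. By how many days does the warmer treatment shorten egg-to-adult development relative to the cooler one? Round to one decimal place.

7.2 days

At 22.4 °C: 167 / (22.4 − 12.4) = 167 / 10.0 = 16.700 d.
At 29.9 °C: 167 / (29.9 − 12.4) = 167 / 17.5 = 9.543 d.
Difference = |16.700 − 9.543| = 7.157 ≈ 7.2 days.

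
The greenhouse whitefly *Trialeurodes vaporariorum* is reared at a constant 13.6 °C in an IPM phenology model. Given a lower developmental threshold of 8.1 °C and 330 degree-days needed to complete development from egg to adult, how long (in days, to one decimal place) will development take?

Daily accumulation = 13.6 − 8.1 = 5.5 DD/day.
Duration = 330 / 5.5 = 60.000 ≈ 60.0 days.

60.0 days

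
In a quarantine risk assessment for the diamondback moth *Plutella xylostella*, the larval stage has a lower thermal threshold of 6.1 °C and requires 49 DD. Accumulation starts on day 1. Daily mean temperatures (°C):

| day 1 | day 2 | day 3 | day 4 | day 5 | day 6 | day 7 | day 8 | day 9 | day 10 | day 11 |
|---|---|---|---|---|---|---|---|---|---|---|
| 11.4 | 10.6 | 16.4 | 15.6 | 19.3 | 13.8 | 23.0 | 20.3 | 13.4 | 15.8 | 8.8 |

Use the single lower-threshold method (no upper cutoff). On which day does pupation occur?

Daily DD above 6.1 °C: 5.3, 4.5, 10.3, 9.5, 13.2, 7.7, 16.9, 14.2, 7.3, 9.7, 2.7.
Cumulative: 5.3, 9.8, 20.1, 29.6, 42.8, 50.5, 67.4, 81.6, 88.9, 98.6, 101.3.
The total first reaches 49 DD on day 6.

day 6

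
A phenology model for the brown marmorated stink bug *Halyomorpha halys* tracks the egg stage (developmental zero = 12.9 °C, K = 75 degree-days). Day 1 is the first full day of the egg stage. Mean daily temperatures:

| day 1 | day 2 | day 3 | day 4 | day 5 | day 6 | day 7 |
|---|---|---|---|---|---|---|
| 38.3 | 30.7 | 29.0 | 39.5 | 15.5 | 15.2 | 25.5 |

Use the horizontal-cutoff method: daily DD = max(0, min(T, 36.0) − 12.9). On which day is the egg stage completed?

Daily DD above 12.9 °C (capped at 23.1): 23.1, 17.8, 16.1, 23.1, 2.6, 2.3, 12.6.
Cumulative: 23.1, 40.9, 57.0, 80.1, 82.7, 85.0, 97.6.
The total first reaches 75 DD on day 4.

day 4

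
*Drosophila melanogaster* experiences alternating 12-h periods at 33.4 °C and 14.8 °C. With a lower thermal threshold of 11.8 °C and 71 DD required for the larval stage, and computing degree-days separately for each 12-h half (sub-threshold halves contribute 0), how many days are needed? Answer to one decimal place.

Day half: max(0, 33.4 − 11.8) × 0.5 = 21.6 × 0.5 = 10.80 DD.
Night half: max(0, 14.8 − 11.8) × 0.5 = 3.0 × 0.5 = 1.50 DD.
Per 24 h: 12.30 DD/day.
Duration = 71 / 12.30 = 5.772 ≈ 5.8 days.

5.8 days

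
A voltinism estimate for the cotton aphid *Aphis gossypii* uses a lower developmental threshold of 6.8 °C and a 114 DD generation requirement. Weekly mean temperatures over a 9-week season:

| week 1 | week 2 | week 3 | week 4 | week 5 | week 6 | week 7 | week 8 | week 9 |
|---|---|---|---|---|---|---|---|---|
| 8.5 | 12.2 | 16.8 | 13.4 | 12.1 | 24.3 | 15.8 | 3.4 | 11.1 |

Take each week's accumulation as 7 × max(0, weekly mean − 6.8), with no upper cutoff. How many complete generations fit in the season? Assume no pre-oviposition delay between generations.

3 generations

Weekly DD (7 × max(0, T̄ − 6.8)): 11.9, 37.8, 70.0, 46.2, 37.1, 122.5, 63.0, 0.0, 30.1.
Season total = 418.6 DD.
Complete generations = ⌊418.6 / 114⌋ = 3.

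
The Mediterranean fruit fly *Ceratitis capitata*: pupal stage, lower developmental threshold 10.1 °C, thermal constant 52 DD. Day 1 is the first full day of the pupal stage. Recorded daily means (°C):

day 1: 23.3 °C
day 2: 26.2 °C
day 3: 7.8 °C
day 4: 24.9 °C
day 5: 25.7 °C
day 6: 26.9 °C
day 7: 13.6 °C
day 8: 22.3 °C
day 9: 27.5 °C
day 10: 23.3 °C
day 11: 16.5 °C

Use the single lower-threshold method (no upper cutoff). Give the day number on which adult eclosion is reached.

day 5

Daily DD above 10.1 °C: 13.2, 16.1, 0.0, 14.8, 15.6, 16.8, 3.5, 12.2, 17.4, 13.2, 6.4.
Cumulative: 13.2, 29.3, 29.3, 44.1, 59.7, 76.5, 80.0, 92.2, 109.6, 122.8, 129.2.
The total first reaches 52 DD on day 5.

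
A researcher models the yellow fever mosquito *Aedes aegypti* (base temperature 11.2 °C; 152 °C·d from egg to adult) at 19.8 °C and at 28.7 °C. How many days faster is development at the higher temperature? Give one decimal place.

At 19.8 °C: 152 / (19.8 − 11.2) = 152 / 8.6 = 17.674 d.
At 28.7 °C: 152 / (28.7 − 11.2) = 152 / 17.5 = 8.686 d.
Difference = |17.674 − 8.686| = 8.989 ≈ 9.0 days.

9.0 days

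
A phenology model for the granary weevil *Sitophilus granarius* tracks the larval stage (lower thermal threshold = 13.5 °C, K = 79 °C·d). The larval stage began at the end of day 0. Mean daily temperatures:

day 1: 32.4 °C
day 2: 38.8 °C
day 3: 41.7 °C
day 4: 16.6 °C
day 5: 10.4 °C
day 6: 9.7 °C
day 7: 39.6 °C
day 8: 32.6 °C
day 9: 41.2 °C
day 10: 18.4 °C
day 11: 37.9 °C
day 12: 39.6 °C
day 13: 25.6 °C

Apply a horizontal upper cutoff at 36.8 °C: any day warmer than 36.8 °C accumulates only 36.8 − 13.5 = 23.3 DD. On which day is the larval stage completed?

Daily DD above 13.5 °C (capped at 23.3): 18.9, 23.3, 23.3, 3.1, 0.0, 0.0, 23.3, 19.1, 23.3, 4.9, 23.3, 23.3, 12.1.
Cumulative: 18.9, 42.2, 65.5, 68.6, 68.6, 68.6, 91.9, 111.0, 134.3, 139.2, 162.5, 185.8, 197.9.
The total first reaches 79 DD on day 7.

day 7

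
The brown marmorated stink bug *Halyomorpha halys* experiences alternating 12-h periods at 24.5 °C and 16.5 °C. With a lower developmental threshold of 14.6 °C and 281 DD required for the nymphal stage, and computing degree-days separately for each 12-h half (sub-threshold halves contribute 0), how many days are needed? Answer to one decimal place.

Day half: max(0, 24.5 − 14.6) × 0.5 = 9.9 × 0.5 = 4.95 DD.
Night half: max(0, 16.5 − 14.6) × 0.5 = 1.9 × 0.5 = 0.95 DD.
Per 24 h: 5.90 DD/day.
Duration = 281 / 5.90 = 47.627 ≈ 47.6 days.

47.6 days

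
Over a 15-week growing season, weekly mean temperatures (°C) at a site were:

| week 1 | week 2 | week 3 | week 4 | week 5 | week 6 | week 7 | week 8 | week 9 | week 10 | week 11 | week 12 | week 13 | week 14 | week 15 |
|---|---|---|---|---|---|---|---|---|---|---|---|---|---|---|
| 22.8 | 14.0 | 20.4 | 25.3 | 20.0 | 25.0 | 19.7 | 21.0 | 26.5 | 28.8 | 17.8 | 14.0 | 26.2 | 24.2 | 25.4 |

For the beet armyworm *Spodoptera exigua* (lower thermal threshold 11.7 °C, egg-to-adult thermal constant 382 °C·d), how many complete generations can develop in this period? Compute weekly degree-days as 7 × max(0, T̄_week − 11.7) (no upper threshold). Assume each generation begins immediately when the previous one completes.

2 generations

Weekly DD (7 × max(0, T̄ − 11.7)): 77.7, 16.1, 60.9, 95.2, 58.1, 93.1, 56.0, 65.1, 103.6, 119.7, 42.7, 16.1, 101.5, 87.5, 95.9.
Season total = 1089.2 DD.
Complete generations = ⌊1089.2 / 382⌋ = 2.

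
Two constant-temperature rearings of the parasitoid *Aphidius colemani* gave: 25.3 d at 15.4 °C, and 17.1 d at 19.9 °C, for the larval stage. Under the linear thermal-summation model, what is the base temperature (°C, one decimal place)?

6.0 °C

Linear rate model ⇒ the product D·(T − T_b) is constant across temperatures.
25.3·(15.4 − T_b) = 17.1·(19.9 − T_b)
T_b = (25.3·15.4 − 17.1·19.9) / (25.3 − 17.1) = 49.33 / 8.2 = 6.016 °C ≈ 6.0 °C.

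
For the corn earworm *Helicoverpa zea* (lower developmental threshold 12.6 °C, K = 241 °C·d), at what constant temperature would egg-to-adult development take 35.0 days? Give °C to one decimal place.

19.5 °C

Required daily accumulation = 241 / 35.0 = 6.886 DD/day.
T = T_base + 6.886 = 12.6 + 6.886 = 19.486 ≈ 19.5 °C.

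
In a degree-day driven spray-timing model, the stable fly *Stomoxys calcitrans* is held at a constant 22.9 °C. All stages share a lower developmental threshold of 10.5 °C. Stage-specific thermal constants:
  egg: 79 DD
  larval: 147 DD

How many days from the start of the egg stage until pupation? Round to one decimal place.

Daily accumulation at 22.9 °C = 22.9 − 10.5 = 12.4 DD/day.
Total K = 79 + 147 = 226 DD.
Total duration = 226 / 12.4 = 18.226 ≈ 18.2 days.

18.2 days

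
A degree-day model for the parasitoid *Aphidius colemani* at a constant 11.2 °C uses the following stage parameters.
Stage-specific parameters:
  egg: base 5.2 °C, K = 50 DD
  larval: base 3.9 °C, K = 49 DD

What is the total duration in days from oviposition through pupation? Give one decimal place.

egg: 50 / (11.2 − 5.2) = 50 / 6.0 = 8.333 d.
larval: 49 / (11.2 − 3.9) = 49 / 7.3 = 6.712 d.
Sum = 15.046 ≈ 15.0 days.

15.0 days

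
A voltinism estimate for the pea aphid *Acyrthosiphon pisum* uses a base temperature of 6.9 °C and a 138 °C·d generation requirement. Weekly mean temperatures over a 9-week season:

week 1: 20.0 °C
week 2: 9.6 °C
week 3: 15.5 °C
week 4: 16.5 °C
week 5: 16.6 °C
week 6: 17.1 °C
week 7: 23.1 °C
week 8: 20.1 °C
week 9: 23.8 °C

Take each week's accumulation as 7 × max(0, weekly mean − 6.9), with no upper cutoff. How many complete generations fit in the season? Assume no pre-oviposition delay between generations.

Weekly DD (7 × max(0, T̄ − 6.9)): 91.7, 18.9, 60.2, 67.2, 67.9, 71.4, 113.4, 92.4, 118.3.
Season total = 701.4 DD.
Complete generations = ⌊701.4 / 138⌋ = 5.

5 generations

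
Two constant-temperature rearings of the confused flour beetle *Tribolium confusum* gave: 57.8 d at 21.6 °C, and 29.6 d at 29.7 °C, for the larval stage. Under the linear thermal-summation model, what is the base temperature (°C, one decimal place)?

13.1 °C

Equal thermal constants: D₁(T₁ − T_b) = D₂(T₂ − T_b).
57.8·(21.6 − T_b) = 29.6·(29.7 − T_b)
T_b = (57.8·21.6 − 29.6·29.7) / (57.8 − 29.6) = 369.36 / 28.2 = 13.098 °C ≈ 13.1 °C.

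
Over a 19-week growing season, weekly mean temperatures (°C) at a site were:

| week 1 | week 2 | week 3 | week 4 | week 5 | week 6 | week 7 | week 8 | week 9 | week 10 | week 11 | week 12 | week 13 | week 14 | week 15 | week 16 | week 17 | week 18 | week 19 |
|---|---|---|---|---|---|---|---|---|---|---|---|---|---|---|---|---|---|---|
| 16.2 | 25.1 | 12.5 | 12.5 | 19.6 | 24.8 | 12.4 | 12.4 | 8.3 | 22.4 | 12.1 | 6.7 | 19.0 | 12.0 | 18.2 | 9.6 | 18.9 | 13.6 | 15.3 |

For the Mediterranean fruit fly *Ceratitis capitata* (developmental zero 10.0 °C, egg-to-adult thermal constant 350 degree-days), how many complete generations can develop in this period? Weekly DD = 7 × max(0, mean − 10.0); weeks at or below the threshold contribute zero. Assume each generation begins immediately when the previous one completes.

2 generations

Weekly DD (7 × max(0, T̄ − 10.0)): 43.4, 105.7, 17.5, 17.5, 67.2, 103.6, 16.8, 16.8, 0.0, 86.8, 14.7, 0.0, 63.0, 14.0, 57.4, 0.0, 62.3, 25.2, 37.1.
Season total = 749.0 DD.
Complete generations = ⌊749.0 / 350⌋ = 2.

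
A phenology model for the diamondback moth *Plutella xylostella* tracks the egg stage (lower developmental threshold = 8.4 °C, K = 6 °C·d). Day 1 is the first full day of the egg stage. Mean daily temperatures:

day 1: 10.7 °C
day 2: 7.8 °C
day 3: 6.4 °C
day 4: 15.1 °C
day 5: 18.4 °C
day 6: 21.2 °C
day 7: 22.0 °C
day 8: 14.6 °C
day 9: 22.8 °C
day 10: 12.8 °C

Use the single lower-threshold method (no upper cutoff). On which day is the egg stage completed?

Daily DD above 8.4 °C: 2.3, 0.0, 0.0, 6.7, 10.0, 12.8, 13.6, 6.2, 14.4, 4.4.
Cumulative: 2.3, 2.3, 2.3, 9.0, 19.0, 31.8, 45.4, 51.6, 66.0, 70.4.
The total first reaches 6 DD on day 4.

day 4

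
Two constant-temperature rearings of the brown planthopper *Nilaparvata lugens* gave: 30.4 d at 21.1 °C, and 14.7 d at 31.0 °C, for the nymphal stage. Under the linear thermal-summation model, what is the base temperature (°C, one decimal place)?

11.8 °C

Under the model K = D·(T − T_b), so D₁·(T₁ − T_b) = D₂·(T₂ − T_b).
30.4·(21.1 − T_b) = 14.7·(31.0 − T_b)
T_b = (30.4·21.1 − 14.7·31.0) / (30.4 − 14.7) = 185.74 / 15.7 = 11.831 °C ≈ 11.8 °C.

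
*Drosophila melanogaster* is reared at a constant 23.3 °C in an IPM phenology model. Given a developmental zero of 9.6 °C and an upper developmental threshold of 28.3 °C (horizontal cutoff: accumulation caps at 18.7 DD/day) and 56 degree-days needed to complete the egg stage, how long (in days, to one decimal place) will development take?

Daily accumulation = 23.3 − 9.6 = 13.7 DD/day.
Duration = 56 / 13.7 = 4.088 ≈ 4.1 days.

4.1 days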